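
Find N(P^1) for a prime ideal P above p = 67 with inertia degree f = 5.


N(P^a) = p^(a*f)
= 67^(1*5)
= 67^5
= 1350125107

1350125107


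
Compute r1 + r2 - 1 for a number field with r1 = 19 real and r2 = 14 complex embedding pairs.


By Dirichlet's unit theorem:
rank = r1 + r2 - 1
= 19 + 14 - 1
= 32

32


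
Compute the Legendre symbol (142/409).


p = 409 is prime, so compute (142/409) with the reciprocity algorithm (Jacobi-symbol steps: pull out 2s via (2/n), flip via reciprocity, reduce):
  pull out 2: (2/409) = +1  (since 409 mod 8 = 1)
  reciprocity: (71/409) -> +(409/71)
  reduce: (54/71)
  pull out 2: (2/71) = +1  (since 71 mod 8 = 7)
  reciprocity: (27/71) -> -(71/27)
  reduce: (17/27)
  reciprocity: (17/27) -> +(27/17)
  reduce: (10/17)
  pull out 2: (2/17) = +1  (since 17 mod 8 = 1)
  reciprocity: (5/17) -> +(17/5)
  reduce: (2/5)
  pull out 2: (2/5) = -1  (since 5 mod 8 = 5)
  (1/5) = 1
Product of signs = 1
(142/409) = 1

1


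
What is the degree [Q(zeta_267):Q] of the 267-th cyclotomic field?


The degree equals Euler's totient phi(267).
267 = 3 * 89
phi(267) = 176

176


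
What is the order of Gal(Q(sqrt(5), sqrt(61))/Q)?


The 2 square roots of distinct primes are multiplicatively independent over Q,
so [K:Q] = 2^2 and Gal(K/Q) is isomorphic to (Z/2Z)^2.
|Gal| = 2^2 = 4

4


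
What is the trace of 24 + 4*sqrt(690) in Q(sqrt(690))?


Tr(a + b*sqrt(d)) = (a + b*sqrt(d)) + (a - b*sqrt(d)) = 2a
= 2 * (24)
= 48

48


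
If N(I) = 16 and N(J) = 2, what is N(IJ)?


N(IJ) = N(I) * N(J)
= 16 * 2
= 32

32


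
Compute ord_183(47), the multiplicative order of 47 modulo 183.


We want ord_183(47), the smallest k >= 1 with 47^k = 1 mod 183.
n = 183 = 3 * 61, phi(183) = 120; the order divides phi(n).
Divisors of 120: 1, 2, 3, 4, 5, 6, 8, 10, 12, 15, 20, 24, 30, 40, 60, 120
Repeated squaring mod 183: 47^1 = 47, 47^2 = 13, 47^4 = 169, 47^8 = 13, 47^16 = 169, 47^32 = 13, 47^64 = 169
Test divisors in increasing order:
  k=1: 47^1 = 47 mod 183
  k=2: 47^2 = 13 mod 183
  k=3: 47^3 = 13 * 47 = 62 mod 183
  k=4: 47^4 = 169 mod 183
  k=5: 47^5 = 169 * 47 = 74 mod 183
  k=6: 47^6 = 169 * 13 = 1 mod 183  <- first divisor giving 1
Order = 6

6


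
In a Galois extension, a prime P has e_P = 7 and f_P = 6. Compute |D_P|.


|D_P| = e * f
= 7 * 6
= 42

42


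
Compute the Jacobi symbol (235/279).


Compute (235/279) via quadratic reciprocity:
  reciprocity: (235/279) -> -(279/235)
  reduce: (44/235)
  pull out 2: (2/235) = -1  (since 235 mod 8 = 3)
  pull out 2: (2/235) = -1  (since 235 mod 8 = 3)
  reciprocity: (11/235) -> -(235/11)
  reduce: (4/11)
  pull out 2: (2/11) = -1  (since 11 mod 8 = 3)
  pull out 2: (2/11) = -1  (since 11 mod 8 = 3)
  (1/11) = 1
Product of signs = 1

1


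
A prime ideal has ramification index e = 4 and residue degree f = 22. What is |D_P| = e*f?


|D_P| = e * f
= 4 * 22
= 88

88


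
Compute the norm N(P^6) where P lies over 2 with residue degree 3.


N(P^a) = p^(a*f)
= 2^(6*3)
= 2^18
= 262144

262144


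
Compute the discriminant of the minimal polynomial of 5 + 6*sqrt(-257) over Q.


The element 5 + 6*sqrt(-257) has minimal polynomial:
x^2 - 10*x + 9277
Discriminant = (-10)^2 - 4*(9277)
= 100 - 37108
= -37008

-37008


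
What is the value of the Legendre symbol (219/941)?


p = 941 is prime, so compute (219/941) with the reciprocity algorithm (Jacobi-symbol steps: pull out 2s via (2/n), flip via reciprocity, reduce):
  reciprocity: (219/941) -> +(941/219)
  reduce: (65/219)
  reciprocity: (65/219) -> +(219/65)
  reduce: (24/65)
  pull out 2: (2/65) = +1  (since 65 mod 8 = 1)
  pull out 2: (2/65) = +1  (since 65 mod 8 = 1)
  pull out 2: (2/65) = +1  (since 65 mod 8 = 1)
  reciprocity: (3/65) -> +(65/3)
  reduce: (2/3)
  pull out 2: (2/3) = -1  (since 3 mod 8 = 3)
  (1/3) = 1
Product of signs = -1
(219/941) = -1

-1


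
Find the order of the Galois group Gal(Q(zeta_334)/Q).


|Gal(Q(zeta_334)/Q)| = phi(334)
= 166

166


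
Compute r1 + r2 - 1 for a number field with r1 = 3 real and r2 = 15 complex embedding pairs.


By Dirichlet's unit theorem:
rank = r1 + r2 - 1
= 3 + 15 - 1
= 17

17


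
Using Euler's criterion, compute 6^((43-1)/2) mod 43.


p = 43 is prime and the exponent is (p-1)/2 = 21, so by Euler's criterion 6^21 = (6/43) = +1 or -1 mod 43.
Compute by square-and-multiply:
  21 = 16 + 4 + 1 (binary 10101)
  Repeated squaring mod 43: 6^1 = 6, 6^2 = 36, 6^4 = 6, 6^8 = 36, 6^16 = 6
  6^21 = 6^16 * 6^4 * 6^1 = 6 * 6 * 6 mod 43
    6 * 6 = 36 = 36 mod 43
    36 * 6 = 216 = 1 mod 43
  6^21 = 1 mod 43
Result 1: 6 is a quadratic residue mod 43.
6^21 mod 43 = 1

1


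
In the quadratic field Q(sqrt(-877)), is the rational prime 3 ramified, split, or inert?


K = Q(sqrt(-877)). Since d mod 4 = 3, disc(K) = -3508.
Check p | disc: -3508 mod 3 = 2.
p does not divide disc. Compute Legendre symbol (d/p):
2^((3-1)/2) mod 3 = -1
(d/p) = -1, so p is inert: (p) stays prime with e=1, f=2, g=1.
Therefore p is inert.

inert


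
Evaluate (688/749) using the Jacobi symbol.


Compute (688/749) via quadratic reciprocity:
  pull out 2: (2/749) = -1  (since 749 mod 8 = 5)
  pull out 2: (2/749) = -1  (since 749 mod 8 = 5)
  pull out 2: (2/749) = -1  (since 749 mod 8 = 5)
  pull out 2: (2/749) = -1  (since 749 mod 8 = 5)
  reciprocity: (43/749) -> +(749/43)
  reduce: (18/43)
  pull out 2: (2/43) = -1  (since 43 mod 8 = 3)
  reciprocity: (9/43) -> +(43/9)
  reduce: (7/9)
  reciprocity: (7/9) -> +(9/7)
  reduce: (2/7)
  pull out 2: (2/7) = +1  (since 7 mod 8 = 7)
  (1/7) = 1
Product of signs = -1

-1


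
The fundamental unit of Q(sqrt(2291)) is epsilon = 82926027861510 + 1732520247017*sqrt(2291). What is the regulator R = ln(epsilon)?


epsilon = 82926027861510 + 1732520247017*sqrt(2291)
= 1.6585e+14
R = ln(1.6585e+14)
= 32.7421

32.7421


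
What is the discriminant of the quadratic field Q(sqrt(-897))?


For K = Q(sqrt(d)) with d squarefree: disc(K) = d if d = 1 mod 4, and disc(K) = 4d if d = 2 or 3 mod 4.
Here d = -897, and d mod 4 = 3.
d = 3 mod 4, not 1 (O_K = Z[sqrt(d)]), so disc(K) = 4d = 4 * (-897) = -3588

-3588


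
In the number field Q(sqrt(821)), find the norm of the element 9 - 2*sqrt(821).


N(a + b*sqrt(d)) = a^2 - d*b^2
= (9)^2 - (821)*(-2)^2
= 81 - 3284
= -3203

-3203


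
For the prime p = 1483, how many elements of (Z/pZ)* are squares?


For prime p, the number of non-zero quadratic residues is (p-1)/2.
= (1483-1)/2
= 741

741


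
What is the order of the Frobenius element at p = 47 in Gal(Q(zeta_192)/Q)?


The Frobenius at p in Gal(Q(zeta_n)/Q) = (Z/nZ)* is the class of p, so its order is ord_192(47), the smallest k >= 1 with 47^k = 1 mod 192.
n = 192 = 2^6 * 3, phi(192) = 64; the order divides phi(n).
Divisors of 64: 1, 2, 4, 8, 16, 32, 64
Repeated squaring mod 192: 47^1 = 47, 47^2 = 97, 47^4 = 1, 47^8 = 1, 47^16 = 1, 47^32 = 1, 47^64 = 1
Test divisors in increasing order:
  k=1: 47^1 = 47 mod 192
  k=2: 47^2 = 97 mod 192
  k=4: 47^4 = 1 mod 192  <- first divisor giving 1
Order = 4

4


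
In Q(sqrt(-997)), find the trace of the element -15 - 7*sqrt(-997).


Tr(a + b*sqrt(d)) = (a + b*sqrt(d)) + (a - b*sqrt(d)) = 2a
= 2 * (-15)
= -30

-30


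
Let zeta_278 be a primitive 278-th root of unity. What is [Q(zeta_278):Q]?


The degree equals Euler's totient phi(278).
278 = 2 * 139
phi(278) = 138

138


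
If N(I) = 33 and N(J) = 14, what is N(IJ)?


N(IJ) = N(I) * N(J)
= 33 * 14
= 462

462


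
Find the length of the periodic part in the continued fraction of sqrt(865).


Run the CF algorithm for sqrt(865).
a_0 = floor(sqrt(865)) = 29; set m_0=0, q_0=1.
Recurrence: m' = q*a - m,  q' = (d - m'^2)/q,  a' = floor((a_0 + m')/q').
  step 1: m=29, q=24, a=2
  step 2: m=19, q=21, a=2
  step 3: m=23, q=16, a=3
  step 4: m=25, q=15, a=3
  step 5: m=20, q=31, a=1
  step 6: m=11, q=24, a=1
  step 7: m=13, q=29, a=1
  step 8: m=16, q=21, a=2
  step 9: m=26, q=9, a=6
  step 10: m=28, q=9, a=6
  step 11: m=26, q=21, a=2
  step 12: m=16, q=29, a=1
  step 13: m=13, q=24, a=1
  step 14: m=11, q=31, a=1
  step 15: m=20, q=15, a=3
  step 16: m=25, q=16, a=3
  step 17: m=23, q=21, a=2
  step 18: m=19, q=24, a=2
  step 19: m=29, q=1, a=58
a_19 = 2*a_0 = 58, so the period closes here.
sqrt(865) = [29; 2, 2, 3, 3, 1, 1, 1, 2, 6, 6, 2, 1, 1, 1, 3, 3, 2, 2, 58]
Period length = 19

19


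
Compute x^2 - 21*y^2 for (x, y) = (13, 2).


x^2 - d*y^2
= 13^2 - 21*2^2
= 169 - 84
= 85

85


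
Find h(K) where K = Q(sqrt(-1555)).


K = Q(sqrt(-1555)). d mod 4 = 1, so D = disc(K) = d = -1555
h(K) equals the number of primitive reduced positive-definite forms (a, b, c) = a*x^2 + b*x*y + c*y^2 with b^2 - 4ac = D,
where reduced means |b| <= a <= c, with b >= 0 whenever |b| = a or a = c, and primitive means gcd(a, b, c) = 1.
Reduced forces 3a^2 <= |D| = 1555, so 1 <= a <= 22; b must have the parity of D, and c = (b^2 - D)/(4a) must be an integer >= a.
Enumerate a = 1..22, b in [-a, a]:
  a=1: (1, 1, 389)  [1]
  a=2..4: none
  a=5: (5, 5, 79)  [1]
  a=6..16: none
  a=17: (17, -3, 23), (17, 3, 23)  [2]
  a=18..22: none
Total reduced forms: 1 + 1 + 2 = 4
h = 4

4


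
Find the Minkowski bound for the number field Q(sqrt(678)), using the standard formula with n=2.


d = 678, d mod 4 = 2, so disc(K) = 4d = 2712; |disc(K)| = 2712
Real quadratic field, so n = 2, s = r2 = 0, r1 = 2
M = (n!/n^n) * (4/pi)^s * sqrt(|disc(K)|) = (2!/2^2) * (4/pi)^0 * sqrt(2712)
= 0.5 * 1.000000 * 52.076866
= 26.0384

26.0384


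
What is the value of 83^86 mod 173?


p = 173 is prime and the exponent is (p-1)/2 = 86, so by Euler's criterion 83^86 = (83/173) = +1 or -1 mod 173.
Compute by square-and-multiply:
  86 = 64 + 16 + 4 + 2 (binary 1010110)
  Repeated squaring mod 173: 83^1 = 83, 83^2 = 142, 83^4 = 96, 83^8 = 47, 83^16 = 133, 83^32 = 43, 83^64 = 119
  83^86 = 83^64 * 83^16 * 83^4 * 83^2 = 119 * 133 * 96 * 142 mod 173
    119 * 133 = 15827 = 84 mod 173
    84 * 96 = 8064 = 106 mod 173
    106 * 142 = 15052 = 1 mod 173
  83^86 = 1 mod 173
Result 1: 83 is a quadratic residue mod 173.
83^86 mod 173 = 1

1


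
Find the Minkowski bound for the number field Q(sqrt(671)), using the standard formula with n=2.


d = 671, d mod 4 = 3, so disc(K) = 4d = 2684; |disc(K)| = 2684
Real quadratic field, so n = 2, s = r2 = 0, r1 = 2
M = (n!/n^n) * (4/pi)^s * sqrt(|disc(K)|) = (2!/2^2) * (4/pi)^0 * sqrt(2684)
= 0.5 * 1.000000 * 51.807335
= 25.9037

25.9037


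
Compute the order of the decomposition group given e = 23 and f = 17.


|D_P| = e * f
= 23 * 17
= 391

391


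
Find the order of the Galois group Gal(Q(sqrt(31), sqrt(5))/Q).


The 2 square roots of distinct primes are multiplicatively independent over Q,
so [K:Q] = 2^2 and Gal(K/Q) is isomorphic to (Z/2Z)^2.
|Gal| = 2^2 = 4

4


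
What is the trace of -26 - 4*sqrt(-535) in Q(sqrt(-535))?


Tr(a + b*sqrt(d)) = (a + b*sqrt(d)) + (a - b*sqrt(d)) = 2a
= 2 * (-26)
= -52

-52


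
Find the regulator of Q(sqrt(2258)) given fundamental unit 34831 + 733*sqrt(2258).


epsilon = 34831 + 733*sqrt(2258)
= 69662.0000
R = ln(69662.0000)
= 11.1514

11.1514


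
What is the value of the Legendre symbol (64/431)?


p = 431 is prime, so compute (64/431) with the reciprocity algorithm (Jacobi-symbol steps: pull out 2s via (2/n), flip via reciprocity, reduce):
  pull out 2: (2/431) = +1  (since 431 mod 8 = 7)
  pull out 2: (2/431) = +1  (since 431 mod 8 = 7)
  pull out 2: (2/431) = +1  (since 431 mod 8 = 7)
  pull out 2: (2/431) = +1  (since 431 mod 8 = 7)
  pull out 2: (2/431) = +1  (since 431 mod 8 = 7)
  pull out 2: (2/431) = +1  (since 431 mod 8 = 7)
  (1/431) = 1
Product of signs = 1
(64/431) = 1

1


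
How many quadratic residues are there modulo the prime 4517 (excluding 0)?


For prime p, the number of non-zero quadratic residues is (p-1)/2.
= (4517-1)/2
= 2258

2258


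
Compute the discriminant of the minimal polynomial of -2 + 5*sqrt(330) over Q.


The element -2 + 5*sqrt(330) has minimal polynomial:
x^2 + 4*x - 8246
Discriminant = (4)^2 - 4*(-8246)
= 16 + 32984
= 33000

33000


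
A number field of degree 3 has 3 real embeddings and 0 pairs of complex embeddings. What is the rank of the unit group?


By Dirichlet's unit theorem:
rank = r1 + r2 - 1
= 3 + 0 - 1
= 2

2


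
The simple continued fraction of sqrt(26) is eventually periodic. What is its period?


Run the CF algorithm for sqrt(26).
a_0 = floor(sqrt(26)) = 5; set m_0=0, q_0=1.
Recurrence: m' = q*a - m,  q' = (d - m'^2)/q,  a' = floor((a_0 + m')/q').
  step 1: m=5, q=1, a=10
a_1 = 2*a_0 = 10, so the period closes here.
sqrt(26) = [5; 10]
Period length = 1

1


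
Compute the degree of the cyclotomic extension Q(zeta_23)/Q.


The degree equals Euler's totient phi(23).
23 = 23
phi(23) = 22

22


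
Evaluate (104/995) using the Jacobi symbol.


Compute (104/995) via quadratic reciprocity:
  pull out 2: (2/995) = -1  (since 995 mod 8 = 3)
  pull out 2: (2/995) = -1  (since 995 mod 8 = 3)
  pull out 2: (2/995) = -1  (since 995 mod 8 = 3)
  reciprocity: (13/995) -> +(995/13)
  reduce: (7/13)
  reciprocity: (7/13) -> +(13/7)
  reduce: (6/7)
  pull out 2: (2/7) = +1  (since 7 mod 8 = 7)
  reciprocity: (3/7) -> -(7/3)
  reduce: (1/3)
  (1/3) = 1
Product of signs = 1

1


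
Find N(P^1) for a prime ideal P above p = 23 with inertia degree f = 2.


N(P^a) = p^(a*f)
= 23^(1*2)
= 23^2
= 529

529


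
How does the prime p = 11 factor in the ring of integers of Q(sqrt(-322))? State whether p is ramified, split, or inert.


K = Q(sqrt(-322)). Since d mod 4 = 2, disc(K) = -1288.
Check p | disc: -1288 mod 11 = 10.
p does not divide disc. Compute Legendre symbol (d/p):
8^((11-1)/2) mod 11 = -1
(d/p) = -1, so p is inert: (p) stays prime with e=1, f=2, g=1.
Therefore p is inert.

inert


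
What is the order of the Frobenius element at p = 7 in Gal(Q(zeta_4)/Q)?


The Frobenius at p in Gal(Q(zeta_n)/Q) = (Z/nZ)* is the class of p, so its order is ord_4(7), the smallest k >= 1 with 7^k = 1 mod 4.
n = 4 = 2^2, phi(4) = 2; the order divides phi(n).
Divisors of 2: 1, 2
Repeated squaring mod 4: 7^1 = 3, 7^2 = 1
Test divisors in increasing order:
  k=1: 7^1 = 3 mod 4
  k=2: 7^2 = 1 mod 4  <- first divisor giving 1
Order = 2

2


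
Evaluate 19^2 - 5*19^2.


x^2 - d*y^2
= 19^2 - 5*19^2
= 361 - 1805
= -1444

-1444


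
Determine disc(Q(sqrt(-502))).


For K = Q(sqrt(d)) with d squarefree: disc(K) = d if d = 1 mod 4, and disc(K) = 4d if d = 2 or 3 mod 4.
Here d = -502, and d mod 4 = 2.
d = 2 mod 4, not 1 (O_K = Z[sqrt(d)]), so disc(K) = 4d = 4 * (-502) = -2008

-2008


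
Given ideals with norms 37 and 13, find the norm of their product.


N(IJ) = N(I) * N(J)
= 37 * 13
= 481

481


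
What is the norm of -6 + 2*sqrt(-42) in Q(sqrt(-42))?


N(a + b*sqrt(d)) = a^2 - d*b^2
= (-6)^2 - (-42)*(2)^2
= 36 + 168
= 204

204


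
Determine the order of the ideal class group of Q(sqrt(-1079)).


K = Q(sqrt(-1079)). d mod 4 = 1, so D = disc(K) = d = -1079
h(K) equals the number of primitive reduced positive-definite forms (a, b, c) = a*x^2 + b*x*y + c*y^2 with b^2 - 4ac = D,
where reduced means |b| <= a <= c, with b >= 0 whenever |b| = a or a = c, and primitive means gcd(a, b, c) = 1.
Reduced forces 3a^2 <= |D| = 1079, so 1 <= a <= 18; b must have the parity of D, and c = (b^2 - D)/(4a) must be an integer >= a.
Enumerate a = 1..18, b in [-a, a]:
  a=1: (1, 1, 270)  [1]
  a=2: (2, -1, 135), (2, 1, 135)  [2]
  a=3: (3, -1, 90), (3, 1, 90)  [2]
  a=4: (4, -3, 68), (4, 3, 68)  [2]
  a=5: (5, -1, 54), (5, 1, 54)  [2]
  a=6: (6, -5, 46), (6, -1, 45), (6, 1, 45), (6, 5, 46)  [4]
  a=7: none
  a=8: (8, -3, 34), (8, 3, 34)  [2]
  a=9: (9, -1, 30), (9, 1, 30)  [2]
  a=10: (10, -9, 29), (10, -1, 27), (10, 1, 27), (10, 9, 29)  [4]
  a=11: none
  a=12: (12, -11, 25), (12, -5, 23), (12, 5, 23), (12, 11, 25)  [4]
  a=13: (13, 13, 24)  [1]
  a=14: none
  a=15: (15, -11, 20), (15, -1, 18), (15, 1, 18), (15, 11, 20)  [4]
  a=16: (16, -3, 17), (16, 3, 17)  [2]
  a=17: none
  a=18: (18, -17, 19), (18, 17, 19)  [2]
Total reduced forms: 1 + 2 + 2 + 2 + 2 + 4 + 2 + 2 + 4 + 4 + 1 + 4 + 2 + 2 = 34
h = 34

34


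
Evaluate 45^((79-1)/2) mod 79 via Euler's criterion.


p = 79 is prime and the exponent is (p-1)/2 = 39, so by Euler's criterion 45^39 = (45/79) = +1 or -1 mod 79.
Compute by square-and-multiply:
  39 = 32 + 4 + 2 + 1 (binary 100111)
  Repeated squaring mod 79: 45^1 = 45, 45^2 = 50, 45^4 = 51, 45^8 = 73, 45^16 = 36, 45^32 = 32
  45^39 = 45^32 * 45^4 * 45^2 * 45^1 = 32 * 51 * 50 * 45 mod 79
    32 * 51 = 1632 = 52 mod 79
    52 * 50 = 2600 = 72 mod 79
    72 * 45 = 3240 = 1 mod 79
  45^39 = 1 mod 79
Result 1: 45 is a quadratic residue mod 79.
45^39 mod 79 = 1

1


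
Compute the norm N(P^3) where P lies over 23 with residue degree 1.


N(P^a) = p^(a*f)
= 23^(3*1)
= 23^3
= 12167

12167


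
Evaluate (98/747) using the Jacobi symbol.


Compute (98/747) via quadratic reciprocity:
  pull out 2: (2/747) = -1  (since 747 mod 8 = 3)
  reciprocity: (49/747) -> +(747/49)
  reduce: (12/49)
  pull out 2: (2/49) = +1  (since 49 mod 8 = 1)
  pull out 2: (2/49) = +1  (since 49 mod 8 = 1)
  reciprocity: (3/49) -> +(49/3)
  reduce: (1/3)
  (1/3) = 1
Product of signs = -1

-1


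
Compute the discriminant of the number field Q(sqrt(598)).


For K = Q(sqrt(d)) with d squarefree: disc(K) = d if d = 1 mod 4, and disc(K) = 4d if d = 2 or 3 mod 4.
Here d = 598, and d mod 4 = 2.
d = 2 mod 4, not 1 (O_K = Z[sqrt(d)]), so disc(K) = 4d = 4 * (598) = 2392

2392


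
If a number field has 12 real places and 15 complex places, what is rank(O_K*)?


By Dirichlet's unit theorem:
rank = r1 + r2 - 1
= 12 + 15 - 1
= 26

26


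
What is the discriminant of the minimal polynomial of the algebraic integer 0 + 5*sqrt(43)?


The element 0 + 5*sqrt(43) has minimal polynomial:
x^2 + 0*x - 1075
Discriminant = (0)^2 - 4*(-1075)
= 0 + 4300
= 4300

4300


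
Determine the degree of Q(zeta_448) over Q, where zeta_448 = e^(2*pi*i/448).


The degree equals Euler's totient phi(448).
448 = 2^6 * 7
phi(448) = 192

192


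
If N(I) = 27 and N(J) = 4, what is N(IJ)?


N(IJ) = N(I) * N(J)
= 27 * 4
= 108

108


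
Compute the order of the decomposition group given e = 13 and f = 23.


|D_P| = e * f
= 13 * 23
= 299

299


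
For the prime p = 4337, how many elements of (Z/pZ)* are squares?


For prime p, the number of non-zero quadratic residues is (p-1)/2.
= (4337-1)/2
= 2168

2168


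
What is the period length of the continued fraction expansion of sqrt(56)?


Run the CF algorithm for sqrt(56).
a_0 = floor(sqrt(56)) = 7; set m_0=0, q_0=1.
Recurrence: m' = q*a - m,  q' = (d - m'^2)/q,  a' = floor((a_0 + m')/q').
  step 1: m=7, q=7, a=2
  step 2: m=7, q=1, a=14
a_2 = 2*a_0 = 14, so the period closes here.
sqrt(56) = [7; 2, 14]
Period length = 2

2


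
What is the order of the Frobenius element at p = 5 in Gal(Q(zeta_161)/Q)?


The Frobenius at p in Gal(Q(zeta_n)/Q) = (Z/nZ)* is the class of p, so its order is ord_161(5), the smallest k >= 1 with 5^k = 1 mod 161.
n = 161 = 7 * 23, phi(161) = 132; the order divides phi(n).
Divisors of 132: 1, 2, 3, 4, 6, 11, 12, 22, 33, 44, 66, 132
Repeated squaring mod 161: 5^1 = 5, 5^2 = 25, 5^4 = 142, 5^8 = 39, 5^16 = 72, 5^32 = 32, 5^64 = 58, 5^128 = 144
Test divisors in increasing order:
  k=1: 5^1 = 5 mod 161
  k=2: 5^2 = 25 mod 161
  k=3: 5^3 = 25 * 5 = 125 mod 161
  k=4: 5^4 = 142 mod 161
  k=6: 5^6 = 142 * 25 = 8 mod 161
  k=11: 5^11 = 39 * 25 * 5 = 45 mod 161
  k=12: 5^12 = 39 * 142 = 64 mod 161
  k=22: 5^22 = 72 * 142 * 25 = 93 mod 161
  k=33: 5^33 = 32 * 5 = 160 mod 161
  k=44: 5^44 = 32 * 39 * 142 = 116 mod 161
  k=66: 5^66 = 58 * 25 = 1 mod 161  <- first divisor giving 1
Order = 66

66


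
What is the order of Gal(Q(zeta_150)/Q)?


|Gal(Q(zeta_150)/Q)| = phi(150)
= 40

40


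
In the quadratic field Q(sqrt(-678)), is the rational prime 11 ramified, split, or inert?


K = Q(sqrt(-678)). Since d mod 4 = 2, disc(K) = -2712.
Check p | disc: -2712 mod 11 = 5.
p does not divide disc. Compute Legendre symbol (d/p):
4^((11-1)/2) mod 11 = 1
(d/p) = 1, so p splits: (p) = P*P' with e=1, f=1, g=2.
Therefore p is split.

split


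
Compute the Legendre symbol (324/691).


p = 691 is prime, so compute (324/691) with the reciprocity algorithm (Jacobi-symbol steps: pull out 2s via (2/n), flip via reciprocity, reduce):
  pull out 2: (2/691) = -1  (since 691 mod 8 = 3)
  pull out 2: (2/691) = -1  (since 691 mod 8 = 3)
  reciprocity: (81/691) -> +(691/81)
  reduce: (43/81)
  reciprocity: (43/81) -> +(81/43)
  reduce: (38/43)
  pull out 2: (2/43) = -1  (since 43 mod 8 = 3)
  reciprocity: (19/43) -> -(43/19)
  reduce: (5/19)
  reciprocity: (5/19) -> +(19/5)
  reduce: (4/5)
  pull out 2: (2/5) = -1  (since 5 mod 8 = 5)
  pull out 2: (2/5) = -1  (since 5 mod 8 = 5)
  (1/5) = 1
Product of signs = 1
(324/691) = 1

1


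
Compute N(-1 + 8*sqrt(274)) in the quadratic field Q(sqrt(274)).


N(a + b*sqrt(d)) = a^2 - d*b^2
= (-1)^2 - (274)*(8)^2
= 1 - 17536
= -17535

-17535


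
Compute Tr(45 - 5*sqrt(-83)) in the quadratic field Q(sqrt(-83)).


Tr(a + b*sqrt(d)) = (a + b*sqrt(d)) + (a - b*sqrt(d)) = 2a
= 2 * (45)
= 90

90


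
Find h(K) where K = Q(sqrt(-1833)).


K = Q(sqrt(-1833)). d mod 4 = 3, so D = disc(K) = 4d = -7332
h(K) equals the number of primitive reduced positive-definite forms (a, b, c) = a*x^2 + b*x*y + c*y^2 with b^2 - 4ac = D,
where reduced means |b| <= a <= c, with b >= 0 whenever |b| = a or a = c, and primitive means gcd(a, b, c) = 1.
Reduced forces 3a^2 <= |D| = 7332, so 1 <= a <= 49; b must have the parity of D, and c = (b^2 - D)/(4a) must be an integer >= a.
Enumerate a = 1..49, b in [-a, a]:
  a=1: (1, 0, 1833)  [1]
  a=2: (2, 2, 917)  [1]
  a=3: (3, 0, 611)  [1]
  a=4..5: none
  a=6: (6, 6, 307)  [1]
  a=7: (7, -2, 262), (7, 2, 262)  [2]
  a=8..10: none
  a=11: (11, -4, 167), (11, 4, 167)  [2]
  a=12: none
  a=13: (13, 0, 141)  [1]
  a=14: (14, -2, 131), (14, 2, 131)  [2]
  a=15..20: none
  a=21: (21, -12, 89), (21, 12, 89)  [2]
  a=22: (22, -18, 87), (22, 18, 87)  [2]
  a=23..25: none
  a=26: (26, 26, 77)  [1]
  a=27..28: none
  a=29: (29, -18, 66), (29, 18, 66)  [2]
  a=30..32: none
  a=33: (33, -18, 58), (33, 18, 58)  [2]
  a=34..38: none
  a=39: (39, 0, 47)  [1]
  a=40..41: none
  a=42: (42, -30, 49), (42, 30, 49)  [2]
  a=43: (43, 8, 43)  [1]
  a=44..49: none
Total reduced forms: 1 + 1 + 1 + 1 + 2 + 2 + 1 + 2 + 2 + 2 + 1 + 2 + 2 + 1 + 2 + 1 = 24
h = 24

24


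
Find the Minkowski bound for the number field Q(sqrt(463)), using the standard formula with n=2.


d = 463, d mod 4 = 3, so disc(K) = 4d = 1852; |disc(K)| = 1852
Real quadratic field, so n = 2, s = r2 = 0, r1 = 2
M = (n!/n^n) * (4/pi)^s * sqrt(|disc(K)|) = (2!/2^2) * (4/pi)^0 * sqrt(1852)
= 0.5 * 1.000000 * 43.034870
= 21.5174

21.5174


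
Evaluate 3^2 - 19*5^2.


x^2 - d*y^2
= 3^2 - 19*5^2
= 9 - 475
= -466

-466


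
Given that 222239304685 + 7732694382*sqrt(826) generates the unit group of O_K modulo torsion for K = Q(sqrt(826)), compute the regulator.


epsilon = 222239304685 + 7732694382*sqrt(826)
= 4.4448e+11
R = ln(4.4448e+11)
= 26.8202

26.8202


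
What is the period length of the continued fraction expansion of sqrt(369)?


Run the CF algorithm for sqrt(369).
a_0 = floor(sqrt(369)) = 19; set m_0=0, q_0=1.
Recurrence: m' = q*a - m,  q' = (d - m'^2)/q,  a' = floor((a_0 + m')/q').
  step 1: m=19, q=8, a=4
  step 2: m=13, q=25, a=1
  step 3: m=12, q=9, a=3
  step 4: m=15, q=16, a=2
  step 5: m=17, q=5, a=7
  step 6: m=18, q=9, a=4
  step 7: m=18, q=5, a=7
  step 8: m=17, q=16, a=2
  step 9: m=15, q=9, a=3
  step 10: m=12, q=25, a=1
  step 11: m=13, q=8, a=4
  step 12: m=19, q=1, a=38
a_12 = 2*a_0 = 38, so the period closes here.
sqrt(369) = [19; 4, 1, 3, 2, 7, 4, 7, 2, 3, 1, 4, 38]
Period length = 12

12


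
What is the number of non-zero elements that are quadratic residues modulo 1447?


For prime p, the number of non-zero quadratic residues is (p-1)/2.
= (1447-1)/2
= 723

723


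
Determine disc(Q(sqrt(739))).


For K = Q(sqrt(d)) with d squarefree: disc(K) = d if d = 1 mod 4, and disc(K) = 4d if d = 2 or 3 mod 4.
Here d = 739, and d mod 4 = 3.
d = 3 mod 4, not 1 (O_K = Z[sqrt(d)]), so disc(K) = 4d = 4 * (739) = 2956

2956


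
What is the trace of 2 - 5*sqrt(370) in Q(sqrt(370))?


Tr(a + b*sqrt(d)) = (a + b*sqrt(d)) + (a - b*sqrt(d)) = 2a
= 2 * (2)
= 4

4


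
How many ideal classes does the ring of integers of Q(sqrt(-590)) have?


K = Q(sqrt(-590)). d mod 4 = 2, so D = disc(K) = 4d = -2360
h(K) equals the number of primitive reduced positive-definite forms (a, b, c) = a*x^2 + b*x*y + c*y^2 with b^2 - 4ac = D,
where reduced means |b| <= a <= c, with b >= 0 whenever |b| = a or a = c, and primitive means gcd(a, b, c) = 1.
Reduced forces 3a^2 <= |D| = 2360, so 1 <= a <= 28; b must have the parity of D, and c = (b^2 - D)/(4a) must be an integer >= a.
Enumerate a = 1..28, b in [-a, a]:
  a=1: (1, 0, 590)  [1]
  a=2: (2, 0, 295)  [1]
  a=3: (3, -2, 197), (3, 2, 197)  [2]
  a=4: none
  a=5: (5, 0, 118)  [1]
  a=6: (6, -4, 99), (6, 4, 99)  [2]
  a=7..8: none
  a=9: (9, -4, 66), (9, 4, 66)  [2]
  a=10: (10, 0, 59)  [1]
  a=11: (11, -4, 54), (11, 4, 54)  [2]
  a=12..14: none
  a=15: (15, -10, 41), (15, 10, 41)  [2]
  a=16..17: none
  a=18: (18, -4, 33), (18, 4, 33)  [2]
  a=19..21: none
  a=22: (22, -4, 27), (22, 4, 27)  [2]
  a=23: (23, -20, 30), (23, 20, 30)  [2]
  a=24..28: none
Total reduced forms: 1 + 1 + 2 + 1 + 2 + 2 + 1 + 2 + 2 + 2 + 2 + 2 = 20
h = 20

20


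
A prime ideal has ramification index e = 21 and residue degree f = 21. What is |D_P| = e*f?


|D_P| = e * f
= 21 * 21
= 441

441


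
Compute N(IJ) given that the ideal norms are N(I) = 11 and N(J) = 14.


N(IJ) = N(I) * N(J)
= 11 * 14
= 154

154


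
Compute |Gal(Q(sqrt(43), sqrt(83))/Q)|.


The 2 square roots of distinct primes are multiplicatively independent over Q,
so [K:Q] = 2^2 and Gal(K/Q) is isomorphic to (Z/2Z)^2.
|Gal| = 2^2 = 4

4


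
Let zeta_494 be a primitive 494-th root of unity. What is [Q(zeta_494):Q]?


The degree equals Euler's totient phi(494).
494 = 2 * 13 * 19
phi(494) = 216

216


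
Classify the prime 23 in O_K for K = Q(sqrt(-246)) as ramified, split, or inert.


K = Q(sqrt(-246)). Since d mod 4 = 2, disc(K) = -984.
Check p | disc: -984 mod 23 = 5.
p does not divide disc. Compute Legendre symbol (d/p):
7^((23-1)/2) mod 23 = -1
(d/p) = -1, so p is inert: (p) stays prime with e=1, f=2, g=1.
Therefore p is inert.

inert


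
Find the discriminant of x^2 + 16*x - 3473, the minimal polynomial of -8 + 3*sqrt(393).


The element -8 + 3*sqrt(393) has minimal polynomial:
x^2 + 16*x - 3473
Discriminant = (16)^2 - 4*(-3473)
= 256 + 13892
= 14148

14148


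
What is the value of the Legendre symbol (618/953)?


p = 953 is prime, so compute (618/953) with the reciprocity algorithm (Jacobi-symbol steps: pull out 2s via (2/n), flip via reciprocity, reduce):
  pull out 2: (2/953) = +1  (since 953 mod 8 = 1)
  reciprocity: (309/953) -> +(953/309)
  reduce: (26/309)
  pull out 2: (2/309) = -1  (since 309 mod 8 = 5)
  reciprocity: (13/309) -> +(309/13)
  reduce: (10/13)
  pull out 2: (2/13) = -1  (since 13 mod 8 = 5)
  reciprocity: (5/13) -> +(13/5)
  reduce: (3/5)
  reciprocity: (3/5) -> +(5/3)
  reduce: (2/3)
  pull out 2: (2/3) = -1  (since 3 mod 8 = 3)
  (1/3) = 1
Product of signs = -1
(618/953) = -1

-1


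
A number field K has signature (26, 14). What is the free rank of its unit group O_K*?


By Dirichlet's unit theorem:
rank = r1 + r2 - 1
= 26 + 14 - 1
= 39

39


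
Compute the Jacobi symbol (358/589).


Compute (358/589) via quadratic reciprocity:
  pull out 2: (2/589) = -1  (since 589 mod 8 = 5)
  reciprocity: (179/589) -> +(589/179)
  reduce: (52/179)
  pull out 2: (2/179) = -1  (since 179 mod 8 = 3)
  pull out 2: (2/179) = -1  (since 179 mod 8 = 3)
  reciprocity: (13/179) -> +(179/13)
  reduce: (10/13)
  pull out 2: (2/13) = -1  (since 13 mod 8 = 5)
  reciprocity: (5/13) -> +(13/5)
  reduce: (3/5)
  reciprocity: (3/5) -> +(5/3)
  reduce: (2/3)
  pull out 2: (2/3) = -1  (since 3 mod 8 = 3)
  (1/3) = 1
Product of signs = -1

-1


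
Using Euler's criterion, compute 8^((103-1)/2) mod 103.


p = 103 is prime and the exponent is (p-1)/2 = 51, so by Euler's criterion 8^51 = (8/103) = +1 or -1 mod 103.
Compute by square-and-multiply:
  51 = 32 + 16 + 2 + 1 (binary 110011)
  Repeated squaring mod 103: 8^1 = 8, 8^2 = 64, 8^4 = 79, 8^8 = 61, 8^16 = 13, 8^32 = 66
  8^51 = 8^32 * 8^16 * 8^2 * 8^1 = 66 * 13 * 64 * 8 mod 103
    66 * 13 = 858 = 34 mod 103
    34 * 64 = 2176 = 13 mod 103
    13 * 8 = 104 = 1 mod 103
  8^51 = 1 mod 103
Result 1: 8 is a quadratic residue mod 103.
8^51 mod 103 = 1

1


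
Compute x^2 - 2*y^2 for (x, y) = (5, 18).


x^2 - d*y^2
= 5^2 - 2*18^2
= 25 - 648
= -623

-623


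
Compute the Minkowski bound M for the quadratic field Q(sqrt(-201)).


d = -201, d mod 4 = 3, so disc(K) = 4d = -804; |disc(K)| = 804
Imaginary quadratic field, so n = 2, s = r2 = 1, r1 = 0
M = (n!/n^n) * (4/pi)^s * sqrt(|disc(K)|) = (2!/2^2) * (4/pi)^1 * sqrt(804)
= 0.5 * 1.273240 * 28.354894
= 18.0513

18.0513


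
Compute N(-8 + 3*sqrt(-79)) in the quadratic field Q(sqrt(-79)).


N(a + b*sqrt(d)) = a^2 - d*b^2
= (-8)^2 - (-79)*(3)^2
= 64 + 711
= 775

775


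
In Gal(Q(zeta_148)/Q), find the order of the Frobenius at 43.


The Frobenius at p in Gal(Q(zeta_n)/Q) = (Z/nZ)* is the class of p, so its order is ord_148(43), the smallest k >= 1 with 43^k = 1 mod 148.
n = 148 = 2^2 * 37, phi(148) = 72; the order divides phi(n).
Divisors of 72: 1, 2, 3, 4, 6, 8, 9, 12, 18, 24, 36, 72
Repeated squaring mod 148: 43^1 = 43, 43^2 = 73, 43^4 = 1, 43^8 = 1, 43^16 = 1, 43^32 = 1, 43^64 = 1
Test divisors in increasing order:
  k=1: 43^1 = 43 mod 148
  k=2: 43^2 = 73 mod 148
  k=3: 43^3 = 73 * 43 = 31 mod 148
  k=4: 43^4 = 1 mod 148  <- first divisor giving 1
Order = 4

4


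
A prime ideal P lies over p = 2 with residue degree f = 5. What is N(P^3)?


N(P^a) = p^(a*f)
= 2^(3*5)
= 2^15
= 32768

32768


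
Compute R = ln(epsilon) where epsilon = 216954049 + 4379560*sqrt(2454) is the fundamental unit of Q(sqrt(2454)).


epsilon = 216954049 + 4379560*sqrt(2454)
= 4.3391e+08
R = ln(4.3391e+08)
= 19.8883

19.8883


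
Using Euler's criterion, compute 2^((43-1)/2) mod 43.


p = 43 is prime and the exponent is (p-1)/2 = 21, so by Euler's criterion 2^21 = (2/43) = +1 or -1 mod 43.
Compute by square-and-multiply:
  21 = 16 + 4 + 1 (binary 10101)
  Repeated squaring mod 43: 2^1 = 2, 2^2 = 4, 2^4 = 16, 2^8 = 41, 2^16 = 4
  2^21 = 2^16 * 2^4 * 2^1 = 4 * 16 * 2 mod 43
    4 * 16 = 64 = 21 mod 43
    21 * 2 = 42 = 42 mod 43
  2^21 = 42 mod 43
Result 42 = p - 1 = -1 mod 43: 2 is a quadratic non-residue mod 43. As a residue in [0, p-1] the value is 42.
2^21 mod 43 = 42

42


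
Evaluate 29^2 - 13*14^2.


x^2 - d*y^2
= 29^2 - 13*14^2
= 841 - 2548
= -1707

-1707


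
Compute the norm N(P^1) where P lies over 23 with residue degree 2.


N(P^a) = p^(a*f)
= 23^(1*2)
= 23^2
= 529

529


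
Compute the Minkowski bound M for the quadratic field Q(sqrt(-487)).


d = -487, d mod 4 = 1, so disc(K) = d = -487; |disc(K)| = 487
Imaginary quadratic field, so n = 2, s = r2 = 1, r1 = 0
M = (n!/n^n) * (4/pi)^s * sqrt(|disc(K)|) = (2!/2^2) * (4/pi)^1 * sqrt(487)
= 0.5 * 1.273240 * 22.068076
= 14.0490

14.0490


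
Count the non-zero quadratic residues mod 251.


For prime p, the number of non-zero quadratic residues is (p-1)/2.
= (251-1)/2
= 125

125


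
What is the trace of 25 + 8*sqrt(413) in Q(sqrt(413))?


Tr(a + b*sqrt(d)) = (a + b*sqrt(d)) + (a - b*sqrt(d)) = 2a
= 2 * (25)
= 50

50


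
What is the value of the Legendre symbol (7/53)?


p = 53 is prime, so compute (7/53) with the reciprocity algorithm (Jacobi-symbol steps: pull out 2s via (2/n), flip via reciprocity, reduce):
  reciprocity: (7/53) -> +(53/7)
  reduce: (4/7)
  pull out 2: (2/7) = +1  (since 7 mod 8 = 7)
  pull out 2: (2/7) = +1  (since 7 mod 8 = 7)
  (1/7) = 1
Product of signs = 1
(7/53) = 1

1


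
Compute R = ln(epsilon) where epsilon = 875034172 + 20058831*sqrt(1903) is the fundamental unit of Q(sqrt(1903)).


epsilon = 875034172 + 20058831*sqrt(1903)
= 1.7501e+09
R = ln(1.7501e+09)
= 21.2829

21.2829


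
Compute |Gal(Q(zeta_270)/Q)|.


|Gal(Q(zeta_270)/Q)| = phi(270)
= 72

72


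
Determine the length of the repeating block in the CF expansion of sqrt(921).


Run the CF algorithm for sqrt(921).
a_0 = floor(sqrt(921)) = 30; set m_0=0, q_0=1.
Recurrence: m' = q*a - m,  q' = (d - m'^2)/q,  a' = floor((a_0 + m')/q').
  step 1: m=30, q=21, a=2
  step 2: m=12, q=37, a=1
  step 3: m=25, q=8, a=6
  step 4: m=23, q=49, a=1
  step 5: m=26, q=5, a=11
  step 6: m=29, q=16, a=3
  step 7: m=19, q=35, a=1
  step 8: m=16, q=19, a=2
  step 9: m=22, q=23, a=2
  step 10: m=24, q=15, a=3
  step 11: m=21, q=32, a=1
  step 12: m=11, q=25, a=1
  step 13: m=14, q=29, a=1
  step 14: m=15, q=24, a=1
  step 15: m=9, q=35, a=1
  step 16: m=26, q=7, a=8
  step 17: m=30, q=3, a=20
  step 18: m=30, q=7, a=8
  step 19: m=26, q=35, a=1
  step 20: m=9, q=24, a=1
  step 21: m=15, q=29, a=1
  step 22: m=14, q=25, a=1
  step 23: m=11, q=32, a=1
  step 24: m=21, q=15, a=3
  step 25: m=24, q=23, a=2
  step 26: m=22, q=19, a=2
  step 27: m=16, q=35, a=1
  step 28: m=19, q=16, a=3
  step 29: m=29, q=5, a=11
  step 30: m=26, q=49, a=1
  step 31: m=23, q=8, a=6
  step 32: m=25, q=37, a=1
  step 33: m=12, q=21, a=2
  step 34: m=30, q=1, a=60
a_34 = 2*a_0 = 60, so the period closes here.
sqrt(921) = [30; 2, 1, 6, 1, 11, 3, 1, 2, 2, 3, 1, 1, 1, 1, 1, 8, 20, 8, 1, 1, 1, 1, 1, 3, 2, 2, 1, 3, 11, 1, 6, 1, 2, 60]
Period length = 34

34


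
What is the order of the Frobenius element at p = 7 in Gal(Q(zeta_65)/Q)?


The Frobenius at p in Gal(Q(zeta_n)/Q) = (Z/nZ)* is the class of p, so its order is ord_65(7), the smallest k >= 1 with 7^k = 1 mod 65.
n = 65 = 5 * 13, phi(65) = 48; the order divides phi(n).
Divisors of 48: 1, 2, 3, 4, 6, 8, 12, 16, 24, 48
Repeated squaring mod 65: 7^1 = 7, 7^2 = 49, 7^4 = 61, 7^8 = 16, 7^16 = 61, 7^32 = 16
Test divisors in increasing order:
  k=1: 7^1 = 7 mod 65
  k=2: 7^2 = 49 mod 65
  k=3: 7^3 = 49 * 7 = 18 mod 65
  k=4: 7^4 = 61 mod 65
  k=6: 7^6 = 61 * 49 = 64 mod 65
  k=8: 7^8 = 16 mod 65
  k=12: 7^12 = 16 * 61 = 1 mod 65  <- first divisor giving 1
Order = 12

12


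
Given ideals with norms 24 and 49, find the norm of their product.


N(IJ) = N(I) * N(J)
= 24 * 49
= 1176

1176


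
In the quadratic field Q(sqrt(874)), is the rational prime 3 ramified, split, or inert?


K = Q(sqrt(874)). Since d mod 4 = 2, disc(K) = 3496.
Check p | disc: 3496 mod 3 = 1.
p does not divide disc. Compute Legendre symbol (d/p):
1^((3-1)/2) mod 3 = 1
(d/p) = 1, so p splits: (p) = P*P' with e=1, f=1, g=2.
Therefore p is split.

split


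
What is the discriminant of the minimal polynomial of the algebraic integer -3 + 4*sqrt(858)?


The element -3 + 4*sqrt(858) has minimal polynomial:
x^2 + 6*x - 13719
Discriminant = (6)^2 - 4*(-13719)
= 36 + 54876
= 54912

54912


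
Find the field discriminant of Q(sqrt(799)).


For K = Q(sqrt(d)) with d squarefree: disc(K) = d if d = 1 mod 4, and disc(K) = 4d if d = 2 or 3 mod 4.
Here d = 799, and d mod 4 = 3.
d = 3 mod 4, not 1 (O_K = Z[sqrt(d)]), so disc(K) = 4d = 4 * (799) = 3196

3196


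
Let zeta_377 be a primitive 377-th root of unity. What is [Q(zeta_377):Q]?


The degree equals Euler's totient phi(377).
377 = 13 * 29
phi(377) = 336

336


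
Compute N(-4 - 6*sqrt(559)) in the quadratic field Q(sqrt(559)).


N(a + b*sqrt(d)) = a^2 - d*b^2
= (-4)^2 - (559)*(-6)^2
= 16 - 20124
= -20108

-20108


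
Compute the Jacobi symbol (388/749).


Compute (388/749) via quadratic reciprocity:
  pull out 2: (2/749) = -1  (since 749 mod 8 = 5)
  pull out 2: (2/749) = -1  (since 749 mod 8 = 5)
  reciprocity: (97/749) -> +(749/97)
  reduce: (70/97)
  pull out 2: (2/97) = +1  (since 97 mod 8 = 1)
  reciprocity: (35/97) -> +(97/35)
  reduce: (27/35)
  reciprocity: (27/35) -> -(35/27)
  reduce: (8/27)
  pull out 2: (2/27) = -1  (since 27 mod 8 = 3)
  pull out 2: (2/27) = -1  (since 27 mod 8 = 3)
  pull out 2: (2/27) = -1  (since 27 mod 8 = 3)
  (1/27) = 1
Product of signs = 1

1


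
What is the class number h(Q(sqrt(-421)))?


K = Q(sqrt(-421)). d mod 4 = 3, so D = disc(K) = 4d = -1684
h(K) equals the number of primitive reduced positive-definite forms (a, b, c) = a*x^2 + b*x*y + c*y^2 with b^2 - 4ac = D,
where reduced means |b| <= a <= c, with b >= 0 whenever |b| = a or a = c, and primitive means gcd(a, b, c) = 1.
Reduced forces 3a^2 <= |D| = 1684, so 1 <= a <= 23; b must have the parity of D, and c = (b^2 - D)/(4a) must be an integer >= a.
Enumerate a = 1..23, b in [-a, a]:
  a=1: (1, 0, 421)  [1]
  a=2: (2, 2, 211)  [1]
  a=3..4: none
  a=5: (5, -4, 85), (5, 4, 85)  [2]
  a=6..9: none
  a=10: (10, -6, 43), (10, 6, 43)  [2]
  a=11..16: none
  a=17: (17, -4, 25), (17, 4, 25)  [2]
  a=18: none
  a=19: (19, -8, 23), (19, 8, 23)  [2]
  a=20..23: none
Total reduced forms: 1 + 1 + 2 + 2 + 2 + 2 = 10
h = 10

10


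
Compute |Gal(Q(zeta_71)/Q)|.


|Gal(Q(zeta_71)/Q)| = phi(71)
= 70

70


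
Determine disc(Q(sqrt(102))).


For K = Q(sqrt(d)) with d squarefree: disc(K) = d if d = 1 mod 4, and disc(K) = 4d if d = 2 or 3 mod 4.
Here d = 102, and d mod 4 = 2.
d = 2 mod 4, not 1 (O_K = Z[sqrt(d)]), so disc(K) = 4d = 4 * (102) = 408

408


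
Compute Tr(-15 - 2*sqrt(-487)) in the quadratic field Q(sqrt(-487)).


Tr(a + b*sqrt(d)) = (a + b*sqrt(d)) + (a - b*sqrt(d)) = 2a
= 2 * (-15)
= -30

-30


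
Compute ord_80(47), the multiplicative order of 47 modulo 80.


We want ord_80(47), the smallest k >= 1 with 47^k = 1 mod 80.
n = 80 = 2^4 * 5, phi(80) = 32; the order divides phi(n).
Divisors of 32: 1, 2, 4, 8, 16, 32
Repeated squaring mod 80: 47^1 = 47, 47^2 = 49, 47^4 = 1, 47^8 = 1, 47^16 = 1, 47^32 = 1
Test divisors in increasing order:
  k=1: 47^1 = 47 mod 80
  k=2: 47^2 = 49 mod 80
  k=4: 47^4 = 1 mod 80  <- first divisor giving 1
Order = 4

4


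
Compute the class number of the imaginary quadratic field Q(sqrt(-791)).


K = Q(sqrt(-791)). d mod 4 = 1, so D = disc(K) = d = -791
h(K) equals the number of primitive reduced positive-definite forms (a, b, c) = a*x^2 + b*x*y + c*y^2 with b^2 - 4ac = D,
where reduced means |b| <= a <= c, with b >= 0 whenever |b| = a or a = c, and primitive means gcd(a, b, c) = 1.
Reduced forces 3a^2 <= |D| = 791, so 1 <= a <= 16; b must have the parity of D, and c = (b^2 - D)/(4a) must be an integer >= a.
Enumerate a = 1..16, b in [-a, a]:
  a=1: (1, 1, 198)  [1]
  a=2: (2, -1, 99), (2, 1, 99)  [2]
  a=3: (3, -1, 66), (3, 1, 66)  [2]
  a=4: (4, -3, 50), (4, 3, 50)  [2]
  a=5: (5, -3, 40), (5, 3, 40)  [2]
  a=6: (6, -5, 34), (6, -1, 33), (6, 1, 33), (6, 5, 34)  [4]
  a=7: (7, 7, 30)  [1]
  a=8: (8, -3, 25), (8, 3, 25)  [2]
  a=9: (9, -1, 22), (9, 1, 22)  [2]
  a=10: (10, -7, 21), (10, -3, 20), (10, 3, 20), (10, 7, 21)  [4]
  a=11: (11, -1, 18), (11, 1, 18)  [2]
  a=12: (12, -11, 19), (12, -5, 17), (12, 5, 17), (12, 11, 19)  [4]
  a=13: none
  a=14: (14, -7, 15), (14, 7, 15)  [2]
  a=15: (15, -13, 16), (15, 13, 16)  [2]
  a=16: none
Total reduced forms: 1 + 2 + 2 + 2 + 2 + 4 + 1 + 2 + 2 + 4 + 2 + 4 + 2 + 2 = 32
h = 32

32


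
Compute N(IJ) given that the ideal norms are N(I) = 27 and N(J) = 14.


N(IJ) = N(I) * N(J)
= 27 * 14
= 378

378


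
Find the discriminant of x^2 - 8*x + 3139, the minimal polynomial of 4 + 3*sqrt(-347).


The element 4 + 3*sqrt(-347) has minimal polynomial:
x^2 - 8*x + 3139
Discriminant = (-8)^2 - 4*(3139)
= 64 - 12556
= -12492

-12492


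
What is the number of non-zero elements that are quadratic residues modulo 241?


For prime p, the number of non-zero quadratic residues is (p-1)/2.
= (241-1)/2
= 120

120


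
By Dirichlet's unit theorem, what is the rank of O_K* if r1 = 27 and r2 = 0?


By Dirichlet's unit theorem:
rank = r1 + r2 - 1
= 27 + 0 - 1
= 26

26
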